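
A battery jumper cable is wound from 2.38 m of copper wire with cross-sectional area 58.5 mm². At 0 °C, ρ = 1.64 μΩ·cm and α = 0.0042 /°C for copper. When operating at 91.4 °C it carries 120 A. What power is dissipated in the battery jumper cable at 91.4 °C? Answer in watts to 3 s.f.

13.3 W

ρ = 1.64 μΩ·cm = 1.64×10^-8 Ω·m
A = 58.5 mm² = 5.850e-05 m²
R₍0₎ = ρL/A = (1.64×10^-8)(2.38)/(5.850e-05) = 6.672×10^-4 Ω
R₍91.4₎ = R₍0₎(1 + αΔT) = 6.672×10^-4 × (1 + 0.0042×91.4) = 9.233×10^-4 Ω
P = I²R = (120)² × 9.233×10^-4 = 13.3 W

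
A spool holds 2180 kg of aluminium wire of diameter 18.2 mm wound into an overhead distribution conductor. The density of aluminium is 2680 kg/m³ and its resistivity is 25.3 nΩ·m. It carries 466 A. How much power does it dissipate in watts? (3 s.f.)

66000 W

ρ = 25.3 nΩ·m = 2.53×10^-8 Ω·m
A = π(d/2)² = π(9.1000e-03 m)² = 2.6016e-04 m²
L = m/(density·A) = 2180/(2680×2.6016e-04) = 3127 m
R = ρL/A = (2.53×10^-8)(3127)/(2.6016e-04) = 0.3041 Ω
P = I²R = (466)² × 0.3041 = 66000 W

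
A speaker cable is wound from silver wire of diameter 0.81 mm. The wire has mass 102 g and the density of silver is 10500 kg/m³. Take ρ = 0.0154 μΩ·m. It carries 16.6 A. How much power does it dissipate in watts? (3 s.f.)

ρ = 0.0154 μΩ·m = 1.54×10^-8 Ω·m
A = π(d/2)² = π(4.0500e-04 m)² = 5.1530e-07 m²
L = m/(density·A) = 0.102/(10500×5.1530e-07) = 18.85 m
R = ρL/A = (1.54×10^-8)(18.85)/(5.1530e-07) = 0.5634 Ω
P = I²R = (16.6)² × 0.5634 = 155 W

155 W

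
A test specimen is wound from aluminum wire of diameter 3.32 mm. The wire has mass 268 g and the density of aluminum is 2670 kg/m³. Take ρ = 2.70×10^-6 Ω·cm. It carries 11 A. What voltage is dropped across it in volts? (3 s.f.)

0.398 V

ρ = 2.70×10^-6 Ω·cm = 2.70×10^-8 Ω·m
A = π(d/2)² = π(1.6600e-03 m)² = 8.6570e-06 m²
L = m/(density·A) = 0.268/(2670×8.6570e-06) = 11.59 m
R = ρL/A = (2.70×10^-8)(11.59)/(8.6570e-06) = 0.03616 Ω
V = IR = 11 × 0.03616 = 0.398 V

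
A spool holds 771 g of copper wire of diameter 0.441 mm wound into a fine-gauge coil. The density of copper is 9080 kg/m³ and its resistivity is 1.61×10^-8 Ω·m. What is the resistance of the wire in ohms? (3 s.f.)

58.6 Ω

A = π(d/2)² = π(2.2050e-04 m)² = 1.5275e-07 m²
L = m/(density·A) = 0.771/(9080×1.5275e-07) = 555.9 m
R = ρL/A = (1.61×10^-8)(555.9)/(1.5275e-07) = 58.6 Ω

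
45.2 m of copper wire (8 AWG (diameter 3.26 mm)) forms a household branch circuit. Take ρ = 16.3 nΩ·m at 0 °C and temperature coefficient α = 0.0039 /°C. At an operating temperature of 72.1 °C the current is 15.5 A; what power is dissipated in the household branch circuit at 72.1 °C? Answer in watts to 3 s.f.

ρ = 16.3 nΩ·m = 1.63×10^-8 Ω·m
A = π(3.26/2 mm)² = π(1.6300e-03 m)² = 8.347e-06 m²
R₍0₎ = ρL/A = (1.63×10^-8)(45.2)/(8.347e-06) = 0.08827 Ω
R₍72.1₎ = R₍0₎(1 + αΔT) = 0.08827 × (1 + 0.0039×72.1) = 0.1131 Ω
P = I²R = (15.5)² × 0.1131 = 27.2 W

27.2 W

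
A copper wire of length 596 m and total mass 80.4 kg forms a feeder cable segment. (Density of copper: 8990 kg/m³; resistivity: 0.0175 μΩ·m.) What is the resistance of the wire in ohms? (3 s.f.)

ρ = 0.0175 μΩ·m = 1.75×10^-8 Ω·m
A = m/(density·L) = 80.4/(8990×596) = 1.5005e-05 m²
R = ρL/A = (1.75×10^-8)(596)/(1.5005e-05) = 0.695 Ω

0.695 Ω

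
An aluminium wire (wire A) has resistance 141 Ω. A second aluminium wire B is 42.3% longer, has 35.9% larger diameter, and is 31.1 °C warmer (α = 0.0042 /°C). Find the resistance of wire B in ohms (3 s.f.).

R ∝ ρL/d² with ρ ∝ (1+αΔT), so R_B/R_A = (1 + 42.3/100) × (1 + 35.9/100)⁻² × (1 + 0.0042×31.1)
= 1.423 × 0.5414 × 1.131 = 0.8711
R_B = 0.8711 × 141 = 123 Ω

123 Ω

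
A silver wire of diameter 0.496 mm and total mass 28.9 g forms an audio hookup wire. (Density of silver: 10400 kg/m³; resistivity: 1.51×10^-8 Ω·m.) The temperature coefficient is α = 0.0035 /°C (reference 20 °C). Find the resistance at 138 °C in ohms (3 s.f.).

A = π(d/2)² = π(2.4800e-04 m)² = 1.9322e-07 m²
L = m/(density·A) = 0.0289/(10400×1.9322e-07) = 14.38 m
R = ρL/A = (1.51×10^-8)(14.38)/(1.9322e-07) = 1.124 Ω
R(138 °C) = 1.124 × (1 + 0.0035×118) = 1.59 Ω

1.59 Ω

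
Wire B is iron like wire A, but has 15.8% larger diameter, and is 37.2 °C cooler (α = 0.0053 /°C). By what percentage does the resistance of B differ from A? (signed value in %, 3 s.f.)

-40.1%

R ∝ ρL/d² with ρ ∝ (1+αΔT), so R_B/R_A = (1 + 15.8/100)⁻² × (1 − 0.0053×37.2)
= 0.7457 × 0.8028 = 0.5987
(R_B − R_A)/R_A = 0.5987 − 1 = -40.1%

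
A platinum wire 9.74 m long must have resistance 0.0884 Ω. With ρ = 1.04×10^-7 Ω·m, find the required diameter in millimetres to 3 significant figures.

A = ρL/R = (1.04×10^-7)(9.74)/(0.0884) = 1.146e-05 m²
d = 2√(A/π) = 3.820e-03 m = 3.82 mm

3.82 mm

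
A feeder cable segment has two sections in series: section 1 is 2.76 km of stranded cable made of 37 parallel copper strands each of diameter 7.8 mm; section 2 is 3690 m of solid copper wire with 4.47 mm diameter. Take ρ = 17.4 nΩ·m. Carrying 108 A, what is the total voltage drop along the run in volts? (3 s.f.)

445 V

ρ = 17.4 nΩ·m = 1.74×10^-8 Ω·m
Section 1: A_strand = π(3.9000e-03)² = 4.778e-05 m²; R₁ = ρL/(N·A_s) = (1.74×10^-8)(2760)/(37×4.778e-05) = 0.02716 Ω
Section 2: A = π(d/2)² = π(2.2350e-03 m)² = 1.569e-05 m²
R₂ = (1.74×10^-8)(3690)/(1.569e-05) = 4.091 Ω
R = R₁ + R₂ = 4.119 Ω
V = IR = 108 × 4.119 = 445 V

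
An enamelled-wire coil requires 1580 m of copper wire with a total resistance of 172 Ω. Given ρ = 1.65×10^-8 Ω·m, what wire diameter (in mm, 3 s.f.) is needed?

0.439 mm

A = ρL/R = (1.65×10^-8)(1580)/(172) = 1.516e-07 m²
d = 2√(A/π) = 4.393e-04 m = 0.439 mm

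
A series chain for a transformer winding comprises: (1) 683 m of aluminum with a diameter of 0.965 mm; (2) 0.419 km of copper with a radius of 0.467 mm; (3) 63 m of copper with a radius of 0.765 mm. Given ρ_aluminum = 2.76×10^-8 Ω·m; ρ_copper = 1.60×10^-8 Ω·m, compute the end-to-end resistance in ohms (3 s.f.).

36.1 Ω

Seg 1: A = π(d/2)² = π(4.8250e-04 m)² = 7.314e-07 m²
R_1 = (2.76×10^-8)(683)/(7.314e-07) = 25.77 Ω
Seg 2: A = πr² = π(4.6700e-04 m)² = 6.851e-07 m²
R_2 = (1.60×10^-8)(419)/(6.851e-07) = 9.785 Ω
Seg 3: A = πr² = π(7.6500e-04 m)² = 1.839e-06 m²
R_3 = (1.60×10^-8)(63)/(1.839e-06) = 0.5483 Ω
R_total = R_1 + R_2 + R_3 = 36.1 Ω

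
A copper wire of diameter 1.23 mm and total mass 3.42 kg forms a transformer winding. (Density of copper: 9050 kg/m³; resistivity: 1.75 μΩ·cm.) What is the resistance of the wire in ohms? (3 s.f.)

4.68 Ω

ρ = 1.75 μΩ·cm = 1.75×10^-8 Ω·m
A = π(d/2)² = π(6.1500e-04 m)² = 1.1882e-06 m²
L = m/(density·A) = 3.42/(9050×1.1882e-06) = 318 m
R = ρL/A = (1.75×10^-8)(318)/(1.1882e-06) = 4.68 Ω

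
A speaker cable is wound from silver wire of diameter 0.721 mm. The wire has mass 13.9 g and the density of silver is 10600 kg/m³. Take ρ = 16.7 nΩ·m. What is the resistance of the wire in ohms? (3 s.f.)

0.131 Ω

ρ = 16.7 nΩ·m = 1.67×10^-8 Ω·m
A = π(d/2)² = π(3.6050e-04 m)² = 4.0828e-07 m²
L = m/(density·A) = 0.0139/(10600×4.0828e-07) = 3.212 m
R = ρL/A = (1.67×10^-8)(3.212)/(4.0828e-07) = 0.131 Ω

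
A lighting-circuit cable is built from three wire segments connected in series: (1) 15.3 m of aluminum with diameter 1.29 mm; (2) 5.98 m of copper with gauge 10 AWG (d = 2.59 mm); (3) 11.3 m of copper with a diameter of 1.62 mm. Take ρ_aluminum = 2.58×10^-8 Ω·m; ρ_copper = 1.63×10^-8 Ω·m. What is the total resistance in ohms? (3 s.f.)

0.410 Ω

Seg 1: A = π(d/2)² = π(6.4500e-04 m)² = 1.307e-06 m²
R_1 = (2.58×10^-8)(15.3)/(1.307e-06) = 0.302 Ω
Seg 2: A = π(2.59/2 mm)² = π(1.2950e-03 m)² = 5.269e-06 m²
R_2 = (1.63×10^-8)(5.98)/(5.269e-06) = 0.0185 Ω
Seg 3: A = π(d/2)² = π(8.1000e-04 m)² = 2.061e-06 m²
R_3 = (1.63×10^-8)(11.3)/(2.061e-06) = 0.08936 Ω
R_total = R_1 + R_2 + R_3 = 0.410 Ω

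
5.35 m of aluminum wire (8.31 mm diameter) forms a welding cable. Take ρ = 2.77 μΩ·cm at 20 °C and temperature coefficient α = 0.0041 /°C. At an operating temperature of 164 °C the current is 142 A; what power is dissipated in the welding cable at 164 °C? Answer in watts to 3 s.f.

87.6 W

ρ = 2.77 μΩ·cm = 2.77×10^-8 Ω·m
A = π(d/2)² = π(4.1550e-03 m)² = 5.424e-05 m²
R₍20₎ = ρL/A = (2.77×10^-8)(5.35)/(5.424e-05) = 0.002732 Ω
R₍164₎ = R₍20₎(1 + αΔT) = 0.002732 × (1 + 0.0041×144) = 0.004346 Ω
P = I²R = (142)² × 0.004346 = 87.6 W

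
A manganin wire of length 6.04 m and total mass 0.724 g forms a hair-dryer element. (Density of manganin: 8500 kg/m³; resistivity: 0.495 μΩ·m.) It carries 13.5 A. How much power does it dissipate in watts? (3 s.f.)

ρ = 0.495 μΩ·m = 4.95×10^-7 Ω·m
A = m/(density·L) = 7.240×10^-4/(8500×6.04) = 1.4102e-08 m²
R = ρL/A = (4.95×10^-7)(6.04)/(1.4102e-08) = 212 Ω
P = I²R = (13.5)² × 212 = 38600 W

38600 W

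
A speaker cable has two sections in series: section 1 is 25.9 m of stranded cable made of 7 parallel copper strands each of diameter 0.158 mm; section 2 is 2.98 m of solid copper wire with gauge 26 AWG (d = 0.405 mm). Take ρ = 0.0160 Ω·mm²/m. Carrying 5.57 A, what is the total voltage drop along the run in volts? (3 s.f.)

18.9 V

ρ = 0.0160 Ω·mm²/m = 1.60×10^-8 Ω·m
Section 1: A_strand = π(7.9000e-05)² = 1.961e-08 m²; R₁ = ρL/(N·A_s) = (1.60×10^-8)(25.9)/(7×1.961e-08) = 3.019 Ω
Section 2: A = π(0.405/2 mm)² = π(2.0250e-04 m)² = 1.288e-07 m²
R₂ = (1.60×10^-8)(2.98)/(1.288e-07) = 0.3701 Ω
R = R₁ + R₂ = 3.389 Ω
V = IR = 5.57 × 3.389 = 18.9 V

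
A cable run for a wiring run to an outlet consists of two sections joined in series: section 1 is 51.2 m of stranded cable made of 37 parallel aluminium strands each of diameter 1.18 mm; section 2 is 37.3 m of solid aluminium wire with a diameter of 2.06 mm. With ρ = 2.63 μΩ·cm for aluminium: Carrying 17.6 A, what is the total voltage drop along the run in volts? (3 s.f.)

ρ = 2.63 μΩ·cm = 2.63×10^-8 Ω·m
Section 1: A_strand = π(5.9000e-04)² = 1.094e-06 m²; R₁ = ρL/(N·A_s) = (2.63×10^-8)(51.2)/(37×1.094e-06) = 0.03328 Ω
Section 2: A = π(d/2)² = π(1.0300e-03 m)² = 3.333e-06 m²
R₂ = (2.63×10^-8)(37.3)/(3.333e-06) = 0.2943 Ω
R = R₁ + R₂ = 0.3276 Ω
V = IR = 17.6 × 0.3276 = 5.77 V

5.77 V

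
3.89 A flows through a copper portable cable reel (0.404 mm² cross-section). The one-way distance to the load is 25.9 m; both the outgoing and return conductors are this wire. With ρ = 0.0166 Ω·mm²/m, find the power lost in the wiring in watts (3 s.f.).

32.2 W

ρ = 0.0166 Ω·mm²/m = 1.66×10^-8 Ω·m
A = 0.404 mm² = 4.040e-07 m²
Total conductor length (both ways) L = 2 × 25.9 = 51.8 m
R = ρL/A = (1.66×10^-8)(51.8)/(4.040e-07) = 2.128 Ω
P = I²R = (3.89)² × 2.128 = 32.2 W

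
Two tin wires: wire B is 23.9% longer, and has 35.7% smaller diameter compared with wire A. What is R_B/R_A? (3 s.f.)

R ∝ L/d², so R_B/R_A = (1 + 23.9/100) × (1 − 35.7/100)⁻²
= 1.239 × 2.419 = 3.00

3.00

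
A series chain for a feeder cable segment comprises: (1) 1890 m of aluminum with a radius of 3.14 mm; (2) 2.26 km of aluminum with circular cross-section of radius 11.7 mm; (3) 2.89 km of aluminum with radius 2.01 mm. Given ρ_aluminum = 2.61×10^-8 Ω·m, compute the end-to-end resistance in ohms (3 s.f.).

7.67 Ω

Seg 1: A = πr² = π(3.1400e-03 m)² = 3.097e-05 m²
R_1 = (2.61×10^-8)(1890)/(3.097e-05) = 1.593 Ω
Seg 2: A = πr² = π(1.1700e-02 m)² = 4.301e-04 m²
R_2 = (2.61×10^-8)(2260)/(4.301e-04) = 0.1372 Ω
Seg 3: A = πr² = π(2.0100e-03 m)² = 1.269e-05 m²
R_3 = (2.61×10^-8)(2890)/(1.269e-05) = 5.943 Ω
R_total = R_1 + R_2 + R_3 = 7.67 Ω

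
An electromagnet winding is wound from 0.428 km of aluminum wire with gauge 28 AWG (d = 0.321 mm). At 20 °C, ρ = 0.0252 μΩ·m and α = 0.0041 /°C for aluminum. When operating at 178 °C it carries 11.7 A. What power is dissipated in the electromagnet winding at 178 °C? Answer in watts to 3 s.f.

ρ = 0.0252 μΩ·m = 2.52×10^-8 Ω·m
A = π(0.321/2 mm)² = π(1.6050e-04 m)² = 8.093e-08 m²
R₍20₎ = ρL/A = (2.52×10^-8)(428)/(8.093e-08) = 133.3 Ω
R₍178₎ = R₍20₎(1 + αΔT) = 133.3 × (1 + 0.0041×158) = 219.6 Ω
P = I²R = (11.7)² × 219.6 = 30100 W

30100 W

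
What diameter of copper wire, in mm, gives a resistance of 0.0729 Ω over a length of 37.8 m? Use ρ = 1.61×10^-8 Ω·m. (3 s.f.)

3.26 mm

A = ρL/R = (1.61×10^-8)(37.8)/(0.0729) = 8.348e-06 m²
d = 2√(A/π) = 3.260e-03 m = 3.26 mm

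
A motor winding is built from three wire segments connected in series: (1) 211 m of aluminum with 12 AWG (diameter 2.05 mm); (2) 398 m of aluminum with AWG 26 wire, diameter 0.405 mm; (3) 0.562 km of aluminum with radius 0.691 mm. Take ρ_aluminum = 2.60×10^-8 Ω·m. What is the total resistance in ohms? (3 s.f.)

91.7 Ω

Seg 1: A = π(2.05/2 mm)² = π(1.0250e-03 m)² = 3.301e-06 m²
R_1 = (2.60×10^-8)(211)/(3.301e-06) = 1.662 Ω
Seg 2: A = π(0.405/2 mm)² = π(2.0250e-04 m)² = 1.288e-07 m²
R_2 = (2.60×10^-8)(398)/(1.288e-07) = 80.33 Ω
Seg 3: A = πr² = π(6.9100e-04 m)² = 1.500e-06 m²
R_3 = (2.60×10^-8)(562)/(1.500e-06) = 9.741 Ω
R_total = R_1 + R_2 + R_3 = 91.7 Ω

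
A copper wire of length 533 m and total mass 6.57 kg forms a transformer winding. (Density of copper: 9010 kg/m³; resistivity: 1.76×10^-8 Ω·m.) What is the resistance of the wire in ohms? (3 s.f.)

A = m/(density·L) = 6.57/(9010×533) = 1.3681e-06 m²
R = ρL/A = (1.76×10^-8)(533)/(1.3681e-06) = 6.86 Ω

6.86 Ω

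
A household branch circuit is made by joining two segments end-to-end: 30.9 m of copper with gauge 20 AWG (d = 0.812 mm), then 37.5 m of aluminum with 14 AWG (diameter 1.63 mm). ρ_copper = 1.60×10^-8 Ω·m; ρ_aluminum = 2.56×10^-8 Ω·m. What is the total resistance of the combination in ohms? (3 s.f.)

1.41 Ω

Segment 1: A = π(0.812/2 mm)² = π(4.0600e-04 m)² = 5.178e-07 m²
R₁ = ρL/A = (1.60×10^-8)(30.9)/(5.178e-07) = 0.9547 Ω
Segment 2: A = π(1.63/2 mm)² = π(8.1500e-04 m)² = 2.087e-06 m²
R₂ = (2.56×10^-8)(37.5)/(2.087e-06) = 0.4601 Ω
R = R₁ + R₂ = 1.41 Ω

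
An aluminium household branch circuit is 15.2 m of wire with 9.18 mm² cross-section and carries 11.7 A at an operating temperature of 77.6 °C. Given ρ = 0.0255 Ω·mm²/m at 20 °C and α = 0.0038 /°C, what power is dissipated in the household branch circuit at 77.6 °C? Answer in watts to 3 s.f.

ρ = 0.0255 Ω·mm²/m = 2.55×10^-8 Ω·m
A = 9.18 mm² = 9.180e-06 m²
R₍20₎ = ρL/A = (2.55×10^-8)(15.2)/(9.180e-06) = 0.04222 Ω
R₍77.6₎ = R₍20₎(1 + αΔT) = 0.04222 × (1 + 0.0038×57.6) = 0.05146 Ω
P = I²R = (11.7)² × 0.05146 = 7.04 W

7.04 W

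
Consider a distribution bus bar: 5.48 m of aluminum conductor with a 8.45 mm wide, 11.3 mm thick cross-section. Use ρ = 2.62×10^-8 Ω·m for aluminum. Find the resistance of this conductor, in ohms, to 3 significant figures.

0.00150 Ω

A = 8.45 × 11.3 mm² = 95.5 mm² = 9.548e-05 m²
R = ρL/A = (2.62×10^-8)(5.48 m)/(9.548e-05 m²) = 0.00150 Ω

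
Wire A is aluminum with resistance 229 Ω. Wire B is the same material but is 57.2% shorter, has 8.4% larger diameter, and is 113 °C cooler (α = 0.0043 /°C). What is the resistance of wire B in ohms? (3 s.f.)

R ∝ ρL/d² with ρ ∝ (1+αΔT), so R_B/R_A = (1 − 57.2/100) × (1 + 8.4/100)⁻² × (1 − 0.0043×113)
= 0.428 × 0.851 × 0.5141 = 0.1872
R_B = 0.1872 × 229 = 42.9 Ω

42.9 Ω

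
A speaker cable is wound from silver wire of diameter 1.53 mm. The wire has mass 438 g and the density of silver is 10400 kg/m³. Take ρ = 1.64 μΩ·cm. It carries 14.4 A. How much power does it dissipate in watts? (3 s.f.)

ρ = 1.64 μΩ·cm = 1.64×10^-8 Ω·m
A = π(d/2)² = π(7.6500e-04 m)² = 1.8385e-06 m²
L = m/(density·A) = 0.438/(10400×1.8385e-06) = 22.91 m
R = ρL/A = (1.64×10^-8)(22.91)/(1.8385e-06) = 0.2043 Ω
P = I²R = (14.4)² × 0.2043 = 42.4 W

42.4 W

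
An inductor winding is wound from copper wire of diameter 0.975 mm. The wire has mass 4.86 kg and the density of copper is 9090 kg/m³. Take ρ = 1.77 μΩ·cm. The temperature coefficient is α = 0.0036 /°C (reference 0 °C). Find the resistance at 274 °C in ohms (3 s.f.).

33.7 Ω

ρ = 1.77 μΩ·cm = 1.77×10^-8 Ω·m
A = π(d/2)² = π(4.8750e-04 m)² = 7.4662e-07 m²
L = m/(density·A) = 4.86/(9090×7.4662e-07) = 716.1 m
R = ρL/A = (1.77×10^-8)(716.1)/(7.4662e-07) = 16.98 Ω
R(274 °C) = 16.98 × (1 + 0.0036×274) = 33.7 Ω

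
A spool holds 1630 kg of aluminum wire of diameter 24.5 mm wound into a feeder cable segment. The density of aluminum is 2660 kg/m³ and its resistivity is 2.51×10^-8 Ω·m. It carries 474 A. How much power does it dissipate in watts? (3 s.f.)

A = π(d/2)² = π(1.2250e-02 m)² = 4.7144e-04 m²
L = m/(density·A) = 1630/(2660×4.7144e-04) = 1300 m
R = ρL/A = (2.51×10^-8)(1300)/(4.7144e-04) = 0.0692 Ω
P = I²R = (474)² × 0.0692 = 15500 W

15500 W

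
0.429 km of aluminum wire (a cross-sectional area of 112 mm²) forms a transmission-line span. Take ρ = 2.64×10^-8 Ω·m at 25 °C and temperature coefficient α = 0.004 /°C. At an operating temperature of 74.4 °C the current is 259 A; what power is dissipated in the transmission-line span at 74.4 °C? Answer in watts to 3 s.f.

A = 112 mm² = 1.120e-04 m²
R₍25₎ = ρL/A = (2.64×10^-8)(429)/(1.120e-04) = 0.1011 Ω
R₍74.4₎ = R₍25₎(1 + αΔT) = 0.1011 × (1 + 0.004×49.4) = 0.1211 Ω
P = I²R = (259)² × 0.1211 = 8120 W

8120 W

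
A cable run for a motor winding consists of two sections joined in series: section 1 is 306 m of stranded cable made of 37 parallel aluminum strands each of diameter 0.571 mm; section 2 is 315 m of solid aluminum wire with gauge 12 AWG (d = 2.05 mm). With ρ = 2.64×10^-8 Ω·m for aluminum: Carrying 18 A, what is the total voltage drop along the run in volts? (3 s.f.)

Section 1: A_strand = π(2.8550e-04)² = 2.561e-07 m²; R₁ = ρL/(N·A_s) = (2.64×10^-8)(306)/(37×2.561e-07) = 0.8526 Ω
Section 2: A = π(2.05/2 mm)² = π(1.0250e-03 m)² = 3.301e-06 m²
R₂ = (2.64×10^-8)(315)/(3.301e-06) = 2.52 Ω
R = R₁ + R₂ = 3.372 Ω
V = IR = 18 × 3.372 = 60.7 V

60.7 V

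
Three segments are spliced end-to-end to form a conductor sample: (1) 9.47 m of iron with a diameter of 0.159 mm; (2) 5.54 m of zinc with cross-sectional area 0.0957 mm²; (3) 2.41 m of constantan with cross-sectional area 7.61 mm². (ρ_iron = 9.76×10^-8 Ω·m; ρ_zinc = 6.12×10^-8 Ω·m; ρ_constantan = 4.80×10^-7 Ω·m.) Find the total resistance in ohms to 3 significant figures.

50.2 Ω

Seg 1: A = π(d/2)² = π(7.9500e-05 m)² = 1.986e-08 m²
R_1 = (9.76×10^-8)(9.47)/(1.986e-08) = 46.55 Ω
Seg 2: A = 0.0957 mm² = 9.570e-08 m²
R_2 = (6.12×10^-8)(5.54)/(9.570e-08) = 3.543 Ω
Seg 3: A = 7.61 mm² = 7.610e-06 m²
R_3 = (4.80×10^-7)(2.41)/(7.610e-06) = 0.152 Ω
R_total = R_1 + R_2 + R_3 = 50.2 Ω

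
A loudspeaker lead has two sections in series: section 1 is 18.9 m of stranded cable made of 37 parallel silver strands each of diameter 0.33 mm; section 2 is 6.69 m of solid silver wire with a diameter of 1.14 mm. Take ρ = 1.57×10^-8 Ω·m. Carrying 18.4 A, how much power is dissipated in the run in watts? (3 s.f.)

66.6 W

Section 1: A_strand = π(1.6500e-04)² = 8.553e-08 m²; R₁ = ρL/(N·A_s) = (1.57×10^-8)(18.9)/(37×8.553e-08) = 0.09377 Ω
Section 2: A = π(d/2)² = π(5.7000e-04 m)² = 1.021e-06 m²
R₂ = (1.57×10^-8)(6.69)/(1.021e-06) = 0.1029 Ω
R = R₁ + R₂ = 0.1967 Ω
P = I²R = (18.4)² × 0.1967 = 66.6 W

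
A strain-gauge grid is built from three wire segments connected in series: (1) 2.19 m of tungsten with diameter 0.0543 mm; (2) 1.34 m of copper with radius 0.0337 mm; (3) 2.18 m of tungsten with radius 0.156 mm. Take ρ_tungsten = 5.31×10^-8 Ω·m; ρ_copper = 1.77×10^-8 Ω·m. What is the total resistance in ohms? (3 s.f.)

Seg 1: A = π(d/2)² = π(2.7150e-05 m)² = 2.316e-09 m²
R_1 = (5.31×10^-8)(2.19)/(2.316e-09) = 50.22 Ω
Seg 2: A = πr² = π(3.3700e-05 m)² = 3.568e-09 m²
R_2 = (1.77×10^-8)(1.34)/(3.568e-09) = 6.648 Ω
Seg 3: A = πr² = π(1.5600e-04 m)² = 7.645e-08 m²
R_3 = (5.31×10^-8)(2.18)/(7.645e-08) = 1.514 Ω
R_total = R_1 + R_2 + R_3 = 58.4 Ω

58.4 Ω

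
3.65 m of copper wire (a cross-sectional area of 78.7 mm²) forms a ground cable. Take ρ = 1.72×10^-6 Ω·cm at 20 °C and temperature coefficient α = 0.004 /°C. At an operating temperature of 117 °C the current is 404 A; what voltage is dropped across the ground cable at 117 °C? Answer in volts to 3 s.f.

0.447 V

ρ = 1.72×10^-6 Ω·cm = 1.72×10^-8 Ω·m
A = 78.7 mm² = 7.870e-05 m²
R₍20₎ = ρL/A = (1.72×10^-8)(3.65)/(7.870e-05) = 7.977×10^-4 Ω
R₍117₎ = R₍20₎(1 + αΔT) = 7.977×10^-4 × (1 + 0.004×97) = 0.001107 Ω
V = IR = 404 × 0.001107 = 0.447 V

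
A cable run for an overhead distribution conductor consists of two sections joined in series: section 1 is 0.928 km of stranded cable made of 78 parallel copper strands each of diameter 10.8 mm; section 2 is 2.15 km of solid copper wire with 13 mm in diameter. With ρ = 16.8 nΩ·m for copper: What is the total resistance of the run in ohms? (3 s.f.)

ρ = 16.8 nΩ·m = 1.68×10^-8 Ω·m
Section 1: A_strand = π(5.4000e-03)² = 9.161e-05 m²; R₁ = ρL/(N·A_s) = (1.68×10^-8)(928)/(78×9.161e-05) = 0.002182 Ω
Section 2: A = π(d/2)² = π(6.5000e-03 m)² = 1.327e-04 m²
R₂ = (1.68×10^-8)(2150)/(1.327e-04) = 0.2721 Ω
R = R₁ + R₂ = 0.274 Ω

0.274 Ω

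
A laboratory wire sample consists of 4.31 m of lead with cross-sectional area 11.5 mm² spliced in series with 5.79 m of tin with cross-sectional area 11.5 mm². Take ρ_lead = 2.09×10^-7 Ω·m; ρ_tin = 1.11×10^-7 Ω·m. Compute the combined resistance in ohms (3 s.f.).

0.134 Ω

Segment 1: A = 11.5 mm² = 1.150e-05 m²
R₁ = ρL/A = (2.09×10^-7)(4.31)/(1.150e-05) = 0.07833 Ω
R₂ = (1.11×10^-7)(5.79)/(1.150e-05) = 0.05589 Ω
R = R₁ + R₂ = 0.134 Ω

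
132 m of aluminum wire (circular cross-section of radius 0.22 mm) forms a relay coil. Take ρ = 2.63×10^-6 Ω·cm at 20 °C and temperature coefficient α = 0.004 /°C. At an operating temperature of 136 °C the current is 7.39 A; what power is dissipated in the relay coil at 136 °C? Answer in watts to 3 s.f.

ρ = 2.63×10^-6 Ω·cm = 2.63×10^-8 Ω·m
A = πr² = π(2.2000e-04 m)² = 1.521e-07 m²
R₍20₎ = ρL/A = (2.63×10^-8)(132)/(1.521e-07) = 22.83 Ω
R₍136₎ = R₍20₎(1 + αΔT) = 22.83 × (1 + 0.004×116) = 33.43 Ω
P = I²R = (7.39)² × 33.43 = 1830 W

1830 W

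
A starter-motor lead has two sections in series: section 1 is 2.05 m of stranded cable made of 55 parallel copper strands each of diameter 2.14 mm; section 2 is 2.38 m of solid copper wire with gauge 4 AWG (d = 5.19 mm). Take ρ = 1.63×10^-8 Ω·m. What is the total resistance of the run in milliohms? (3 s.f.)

2.00 mΩ

Section 1: A_strand = π(1.0700e-03)² = 3.597e-06 m²; R₁ = ρL/(N·A_s) = (1.63×10^-8)(2.05)/(55×3.597e-06) = 1.689×10^-4 Ω
Section 2: A = π(5.19/2 mm)² = π(2.5950e-03 m)² = 2.116e-05 m²
R₂ = (1.63×10^-8)(2.38)/(2.116e-05) = 0.001834 Ω
R = R₁ + R₂ = 2.00 mΩ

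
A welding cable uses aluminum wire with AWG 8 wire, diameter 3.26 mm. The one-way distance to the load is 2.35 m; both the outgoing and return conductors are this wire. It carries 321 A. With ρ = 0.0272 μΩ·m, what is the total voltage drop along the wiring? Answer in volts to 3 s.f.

ρ = 0.0272 μΩ·m = 2.72×10^-8 Ω·m
A = π(3.26/2 mm)² = π(1.6300e-03 m)² = 8.347e-06 m²
Total conductor length (both ways) L = 2 × 2.35 = 4.7 m
R = ρL/A = (2.72×10^-8)(4.7)/(8.347e-06) = 0.01532 Ω
V = IR = 321 × 0.01532 = 4.92 V

4.92 V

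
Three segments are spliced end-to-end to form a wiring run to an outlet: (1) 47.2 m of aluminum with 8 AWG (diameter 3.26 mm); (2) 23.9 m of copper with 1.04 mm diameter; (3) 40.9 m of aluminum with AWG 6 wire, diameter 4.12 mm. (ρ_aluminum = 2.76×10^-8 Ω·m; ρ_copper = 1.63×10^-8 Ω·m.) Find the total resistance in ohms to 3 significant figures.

0.699 Ω

Seg 1: A = π(3.26/2 mm)² = π(1.6300e-03 m)² = 8.347e-06 m²
R_1 = (2.76×10^-8)(47.2)/(8.347e-06) = 0.1561 Ω
Seg 2: A = π(d/2)² = π(5.2000e-04 m)² = 8.495e-07 m²
R_2 = (1.63×10^-8)(23.9)/(8.495e-07) = 0.4586 Ω
Seg 3: A = π(4.12/2 mm)² = π(2.0600e-03 m)² = 1.333e-05 m²
R_3 = (2.76×10^-8)(40.9)/(1.333e-05) = 0.08467 Ω
R_total = R_1 + R_2 + R_3 = 0.699 Ω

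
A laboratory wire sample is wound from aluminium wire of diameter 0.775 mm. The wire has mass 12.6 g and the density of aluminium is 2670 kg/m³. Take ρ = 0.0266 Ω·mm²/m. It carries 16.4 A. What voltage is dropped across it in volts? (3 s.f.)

ρ = 0.0266 Ω·mm²/m = 2.66×10^-8 Ω·m
A = π(d/2)² = π(3.8750e-04 m)² = 4.7173e-07 m²
L = m/(density·A) = 0.0126/(2670×4.7173e-07) = 10 m
R = ρL/A = (2.66×10^-8)(10)/(4.7173e-07) = 0.5641 Ω
V = IR = 16.4 × 0.5641 = 9.25 V

9.25 V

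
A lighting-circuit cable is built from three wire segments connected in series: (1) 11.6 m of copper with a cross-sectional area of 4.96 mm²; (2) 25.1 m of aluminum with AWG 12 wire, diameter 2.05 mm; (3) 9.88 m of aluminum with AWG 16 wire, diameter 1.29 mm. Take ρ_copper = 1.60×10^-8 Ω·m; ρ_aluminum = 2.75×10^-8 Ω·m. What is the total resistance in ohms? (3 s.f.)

0.454 Ω

Seg 1: A = 4.96 mm² = 4.960e-06 m²
R_1 = (1.60×10^-8)(11.6)/(4.960e-06) = 0.03742 Ω
Seg 2: A = π(2.05/2 mm)² = π(1.0250e-03 m)² = 3.301e-06 m²
R_2 = (2.75×10^-8)(25.1)/(3.301e-06) = 0.2091 Ω
Seg 3: A = π(1.29/2 mm)² = π(6.4500e-04 m)² = 1.307e-06 m²
R_3 = (2.75×10^-8)(9.88)/(1.307e-06) = 0.2079 Ω
R_total = R_1 + R_2 + R_3 = 0.454 Ω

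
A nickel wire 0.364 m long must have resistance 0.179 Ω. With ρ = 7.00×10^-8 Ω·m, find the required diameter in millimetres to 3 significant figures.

0.426 mm

A = ρL/R = (7.00×10^-8)(0.364)/(0.179) = 1.423e-07 m²
d = 2√(A/π) = 4.257e-04 m = 0.426 mm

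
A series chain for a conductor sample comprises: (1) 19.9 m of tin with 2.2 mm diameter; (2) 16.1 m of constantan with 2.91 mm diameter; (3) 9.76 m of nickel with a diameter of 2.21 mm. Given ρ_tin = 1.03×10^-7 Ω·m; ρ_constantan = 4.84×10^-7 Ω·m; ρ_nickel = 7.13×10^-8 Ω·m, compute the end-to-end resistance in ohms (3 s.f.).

Seg 1: A = π(d/2)² = π(1.1000e-03 m)² = 3.801e-06 m²
R_1 = (1.03×10^-7)(19.9)/(3.801e-06) = 0.5392 Ω
Seg 2: A = π(d/2)² = π(1.4550e-03 m)² = 6.651e-06 m²
R_2 = (4.84×10^-7)(16.1)/(6.651e-06) = 1.172 Ω
Seg 3: A = π(d/2)² = π(1.1050e-03 m)² = 3.836e-06 m²
R_3 = (7.13×10^-8)(9.76)/(3.836e-06) = 0.1814 Ω
R_total = R_1 + R_2 + R_3 = 1.89 Ω

1.89 Ω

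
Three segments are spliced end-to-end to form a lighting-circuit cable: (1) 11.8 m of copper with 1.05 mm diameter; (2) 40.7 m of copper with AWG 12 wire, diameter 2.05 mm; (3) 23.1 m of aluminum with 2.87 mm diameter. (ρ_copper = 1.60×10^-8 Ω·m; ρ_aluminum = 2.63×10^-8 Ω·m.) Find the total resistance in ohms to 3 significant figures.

0.509 Ω

Seg 1: A = π(d/2)² = π(5.2500e-04 m)² = 8.659e-07 m²
R_1 = (1.60×10^-8)(11.8)/(8.659e-07) = 0.218 Ω
Seg 2: A = π(2.05/2 mm)² = π(1.0250e-03 m)² = 3.301e-06 m²
R_2 = (1.60×10^-8)(40.7)/(3.301e-06) = 0.1973 Ω
Seg 3: A = π(d/2)² = π(1.4350e-03 m)² = 6.469e-06 m²
R_3 = (2.63×10^-8)(23.1)/(6.469e-06) = 0.09391 Ω
R_total = R_1 + R_2 + R_3 = 0.509 Ω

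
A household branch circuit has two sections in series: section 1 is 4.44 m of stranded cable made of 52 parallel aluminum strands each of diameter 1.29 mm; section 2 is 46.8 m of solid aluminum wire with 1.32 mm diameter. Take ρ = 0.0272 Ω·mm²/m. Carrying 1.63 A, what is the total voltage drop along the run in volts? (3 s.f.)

1.52 V

ρ = 0.0272 Ω·mm²/m = 2.72×10^-8 Ω·m
Section 1: A_strand = π(6.4500e-04)² = 1.307e-06 m²; R₁ = ρL/(N·A_s) = (2.72×10^-8)(4.44)/(52×1.307e-06) = 0.001777 Ω
Section 2: A = π(d/2)² = π(6.6000e-04 m)² = 1.368e-06 m²
R₂ = (2.72×10^-8)(46.8)/(1.368e-06) = 0.9302 Ω
R = R₁ + R₂ = 0.932 Ω
V = IR = 1.63 × 0.932 = 1.52 V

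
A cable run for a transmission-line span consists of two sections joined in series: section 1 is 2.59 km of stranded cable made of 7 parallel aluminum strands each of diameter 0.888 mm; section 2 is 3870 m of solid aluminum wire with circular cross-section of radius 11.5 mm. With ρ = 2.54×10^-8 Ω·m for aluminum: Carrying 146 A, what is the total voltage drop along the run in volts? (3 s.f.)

2250 V

Section 1: A_strand = π(4.4400e-04)² = 6.193e-07 m²; R₁ = ρL/(N·A_s) = (2.54×10^-8)(2590)/(7×6.193e-07) = 15.17 Ω
Section 2: A = πr² = π(1.1500e-02 m)² = 4.155e-04 m²
R₂ = (2.54×10^-8)(3870)/(4.155e-04) = 0.2366 Ω
R = R₁ + R₂ = 15.41 Ω
V = IR = 146 × 15.41 = 2250 V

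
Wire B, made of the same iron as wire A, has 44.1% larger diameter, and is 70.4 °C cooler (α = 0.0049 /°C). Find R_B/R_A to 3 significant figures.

0.315

R ∝ ρL/d² with ρ ∝ (1+αΔT), so R_B/R_A = (1 + 44.1/100)⁻² × (1 − 0.0049×70.4)
= 0.4816 × 0.655 = 0.315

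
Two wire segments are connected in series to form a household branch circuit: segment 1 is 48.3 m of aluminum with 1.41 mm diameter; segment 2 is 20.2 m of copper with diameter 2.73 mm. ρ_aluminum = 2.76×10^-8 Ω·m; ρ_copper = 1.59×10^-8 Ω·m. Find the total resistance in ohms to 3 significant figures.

Segment 1: A = π(d/2)² = π(7.0500e-04 m)² = 1.561e-06 m²
R₁ = ρL/A = (2.76×10^-8)(48.3)/(1.561e-06) = 0.8537 Ω
Segment 2: A = π(d/2)² = π(1.3650e-03 m)² = 5.853e-06 m²
R₂ = (1.59×10^-8)(20.2)/(5.853e-06) = 0.05487 Ω
R = R₁ + R₂ = 0.909 Ω

0.909 Ω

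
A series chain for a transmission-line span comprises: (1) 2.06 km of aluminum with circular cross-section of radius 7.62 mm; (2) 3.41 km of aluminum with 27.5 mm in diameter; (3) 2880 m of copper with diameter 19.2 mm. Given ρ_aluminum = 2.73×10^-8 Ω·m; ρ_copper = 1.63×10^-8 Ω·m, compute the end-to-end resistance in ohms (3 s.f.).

Seg 1: A = πr² = π(7.6200e-03 m)² = 1.824e-04 m²
R_1 = (2.73×10^-8)(2060)/(1.824e-04) = 0.3083 Ω
Seg 2: A = π(d/2)² = π(1.3750e-02 m)² = 5.940e-04 m²
R_2 = (2.73×10^-8)(3410)/(5.940e-04) = 0.1567 Ω
Seg 3: A = π(d/2)² = π(9.6000e-03 m)² = 2.895e-04 m²
R_3 = (1.63×10^-8)(2880)/(2.895e-04) = 0.1621 Ω
R_total = R_1 + R_2 + R_3 = 0.627 Ω

0.627 Ω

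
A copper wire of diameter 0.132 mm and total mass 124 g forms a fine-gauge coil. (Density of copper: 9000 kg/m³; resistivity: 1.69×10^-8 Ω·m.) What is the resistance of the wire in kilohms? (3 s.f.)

1.24 kΩ

A = π(d/2)² = π(6.6000e-05 m)² = 1.3685e-08 m²
L = m/(density·A) = 0.124/(9000×1.3685e-08) = 1007 m
R = ρL/A = (1.69×10^-8)(1007)/(1.3685e-08) = 1.24 kΩ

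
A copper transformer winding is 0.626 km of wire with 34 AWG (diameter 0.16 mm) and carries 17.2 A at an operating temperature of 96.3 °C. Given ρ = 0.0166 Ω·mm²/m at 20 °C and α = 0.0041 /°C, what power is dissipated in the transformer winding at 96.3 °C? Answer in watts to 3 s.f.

ρ = 0.0166 Ω·mm²/m = 1.66×10^-8 Ω·m
A = π(0.16/2 mm)² = π(8.0000e-05 m)² = 2.011e-08 m²
R₍20₎ = ρL/A = (1.66×10^-8)(626)/(2.011e-08) = 516.8 Ω
R₍96.3₎ = R₍20₎(1 + αΔT) = 516.8 × (1 + 0.0041×76.3) = 678.5 Ω
P = I²R = (17.2)² × 678.5 = 2.01×10^5 W

2.01×10^5 W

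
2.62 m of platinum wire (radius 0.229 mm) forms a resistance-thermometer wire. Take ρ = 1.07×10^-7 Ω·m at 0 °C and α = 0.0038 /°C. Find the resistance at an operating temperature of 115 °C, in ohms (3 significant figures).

A = πr² = π(2.2900e-04 m)² = 1.647e-07 m²
R₍0°C₎ = ρL/A = (1.07×10^-7)(2.62)/(1.647e-07) = 1.702 Ω
R = R₀(1 + αΔT) = 1.702(1 + 0.0038×115) = 2.45 Ω

2.45 Ω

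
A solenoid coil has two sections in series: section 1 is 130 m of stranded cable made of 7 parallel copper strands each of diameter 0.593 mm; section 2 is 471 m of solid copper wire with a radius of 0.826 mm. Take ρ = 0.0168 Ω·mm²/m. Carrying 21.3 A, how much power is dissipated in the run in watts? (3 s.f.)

ρ = 0.0168 Ω·mm²/m = 1.68×10^-8 Ω·m
Section 1: A_strand = π(2.9650e-04)² = 2.762e-07 m²; R₁ = ρL/(N·A_s) = (1.68×10^-8)(130)/(7×2.762e-07) = 1.13 Ω
Section 2: A = πr² = π(8.2600e-04 m)² = 2.143e-06 m²
R₂ = (1.68×10^-8)(471)/(2.143e-06) = 3.692 Ω
R = R₁ + R₂ = 4.821 Ω
P = I²R = (21.3)² × 4.821 = 2190 W

2190 W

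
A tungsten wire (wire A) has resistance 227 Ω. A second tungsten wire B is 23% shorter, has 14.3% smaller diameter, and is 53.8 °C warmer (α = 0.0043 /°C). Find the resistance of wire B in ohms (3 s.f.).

R ∝ ρL/d² with ρ ∝ (1+αΔT), so R_B/R_A = (1 − 23/100) × (1 − 14.3/100)⁻² × (1 + 0.0043×53.8)
= 0.77 × 1.362 × 1.231 = 1.291
R_B = 1.291 × 227 = 293 Ω

293 Ω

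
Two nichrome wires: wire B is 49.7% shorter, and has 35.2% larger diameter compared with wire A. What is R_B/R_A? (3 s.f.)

R ∝ L/d², so R_B/R_A = (1 − 49.7/100) × (1 + 35.2/100)⁻²
= 0.503 × 0.5471 = 0.275

0.275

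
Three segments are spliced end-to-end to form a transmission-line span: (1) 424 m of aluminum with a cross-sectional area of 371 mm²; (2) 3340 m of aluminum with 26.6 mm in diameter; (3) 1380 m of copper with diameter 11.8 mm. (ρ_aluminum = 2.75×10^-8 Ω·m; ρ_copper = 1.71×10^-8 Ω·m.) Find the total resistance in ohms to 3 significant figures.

0.412 Ω

Seg 1: A = 371 mm² = 3.710e-04 m²
R_1 = (2.75×10^-8)(424)/(3.710e-04) = 0.03143 Ω
Seg 2: A = π(d/2)² = π(1.3300e-02 m)² = 5.557e-04 m²
R_2 = (2.75×10^-8)(3340)/(5.557e-04) = 0.1653 Ω
Seg 3: A = π(d/2)² = π(5.9000e-03 m)² = 1.094e-04 m²
R_3 = (1.71×10^-8)(1380)/(1.094e-04) = 0.2158 Ω
R_total = R_1 + R_2 + R_3 = 0.412 Ω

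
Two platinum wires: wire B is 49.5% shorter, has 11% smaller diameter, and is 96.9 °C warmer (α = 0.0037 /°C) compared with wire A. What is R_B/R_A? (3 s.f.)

R ∝ ρL/d² with ρ ∝ (1+αΔT), so R_B/R_A = (1 − 49.5/100) × (1 − 11/100)⁻² × (1 + 0.0037×96.9)
= 0.505 × 1.262 × 1.359 = 0.866

0.866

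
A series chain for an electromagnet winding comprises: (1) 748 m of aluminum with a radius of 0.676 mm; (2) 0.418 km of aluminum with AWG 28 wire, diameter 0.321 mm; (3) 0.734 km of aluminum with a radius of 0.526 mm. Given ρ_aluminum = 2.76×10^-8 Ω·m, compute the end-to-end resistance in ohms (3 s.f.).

180 Ω

Seg 1: A = πr² = π(6.7600e-04 m)² = 1.436e-06 m²
R_1 = (2.76×10^-8)(748)/(1.436e-06) = 14.38 Ω
Seg 2: A = π(0.321/2 mm)² = π(1.6050e-04 m)² = 8.093e-08 m²
R_2 = (2.76×10^-8)(418)/(8.093e-08) = 142.6 Ω
Seg 3: A = πr² = π(5.2600e-04 m)² = 8.692e-07 m²
R_3 = (2.76×10^-8)(734)/(8.692e-07) = 23.31 Ω
R_total = R_1 + R_2 + R_3 = 180 Ω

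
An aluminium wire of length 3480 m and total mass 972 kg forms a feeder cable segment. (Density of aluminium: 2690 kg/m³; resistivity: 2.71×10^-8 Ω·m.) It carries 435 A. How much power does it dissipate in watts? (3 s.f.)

A = m/(density·L) = 972/(2690×3480) = 1.0383e-04 m²
R = ρL/A = (2.71×10^-8)(3480)/(1.0383e-04) = 0.9083 Ω
P = I²R = (435)² × 0.9083 = 1.72×10^5 W

1.72×10^5 W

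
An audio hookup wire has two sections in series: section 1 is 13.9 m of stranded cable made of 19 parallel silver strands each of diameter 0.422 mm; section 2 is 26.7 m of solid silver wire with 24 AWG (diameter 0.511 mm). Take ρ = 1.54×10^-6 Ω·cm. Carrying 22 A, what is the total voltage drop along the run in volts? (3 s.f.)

ρ = 1.54×10^-6 Ω·cm = 1.54×10^-8 Ω·m
Section 1: A_strand = π(2.1100e-04)² = 1.399e-07 m²; R₁ = ρL/(N·A_s) = (1.54×10^-8)(13.9)/(19×1.399e-07) = 0.08055 Ω
Section 2: A = π(0.511/2 mm)² = π(2.5550e-04 m)² = 2.051e-07 m²
R₂ = (1.54×10^-8)(26.7)/(2.051e-07) = 2.005 Ω
R = R₁ + R₂ = 2.085 Ω
V = IR = 22 × 2.085 = 45.9 V

45.9 V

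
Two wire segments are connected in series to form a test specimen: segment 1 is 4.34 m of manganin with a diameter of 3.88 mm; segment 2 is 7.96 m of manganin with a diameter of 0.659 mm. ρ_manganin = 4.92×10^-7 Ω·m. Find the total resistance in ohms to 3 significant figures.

11.7 Ω

Segment 1: A = π(d/2)² = π(1.9400e-03 m)² = 1.182e-05 m²
R₁ = ρL/A = (4.92×10^-7)(4.34)/(1.182e-05) = 0.1806 Ω
Segment 2: A = π(d/2)² = π(3.2950e-04 m)² = 3.411e-07 m²
R₂ = (4.92×10^-7)(7.96)/(3.411e-07) = 11.48 Ω
R = R₁ + R₂ = 11.7 Ω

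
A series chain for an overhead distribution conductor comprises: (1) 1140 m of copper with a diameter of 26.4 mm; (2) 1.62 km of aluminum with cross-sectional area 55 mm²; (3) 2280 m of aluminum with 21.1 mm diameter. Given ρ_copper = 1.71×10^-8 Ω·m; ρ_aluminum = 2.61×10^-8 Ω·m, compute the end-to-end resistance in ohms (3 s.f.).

0.975 Ω

Seg 1: A = π(d/2)² = π(1.3200e-02 m)² = 5.474e-04 m²
R_1 = (1.71×10^-8)(1140)/(5.474e-04) = 0.03561 Ω
Seg 2: A = 55 mm² = 5.500e-05 m²
R_2 = (2.61×10^-8)(1620)/(5.500e-05) = 0.7688 Ω
Seg 3: A = π(d/2)² = π(1.0550e-02 m)² = 3.497e-04 m²
R_3 = (2.61×10^-8)(2280)/(3.497e-04) = 0.1702 Ω
R_total = R_1 + R_2 + R_3 = 0.975 Ω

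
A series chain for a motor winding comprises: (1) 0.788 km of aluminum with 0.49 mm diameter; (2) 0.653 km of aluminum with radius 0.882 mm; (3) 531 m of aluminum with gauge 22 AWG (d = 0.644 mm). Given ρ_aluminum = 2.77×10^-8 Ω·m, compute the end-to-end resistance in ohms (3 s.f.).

Seg 1: A = π(d/2)² = π(2.4500e-04 m)² = 1.886e-07 m²
R_1 = (2.77×10^-8)(788)/(1.886e-07) = 115.8 Ω
Seg 2: A = πr² = π(8.8200e-04 m)² = 2.444e-06 m²
R_2 = (2.77×10^-8)(653)/(2.444e-06) = 7.401 Ω
Seg 3: A = π(0.644/2 mm)² = π(3.2200e-04 m)² = 3.257e-07 m²
R_3 = (2.77×10^-8)(531)/(3.257e-07) = 45.16 Ω
R_total = R_1 + R_2 + R_3 = 168 Ω

168 Ω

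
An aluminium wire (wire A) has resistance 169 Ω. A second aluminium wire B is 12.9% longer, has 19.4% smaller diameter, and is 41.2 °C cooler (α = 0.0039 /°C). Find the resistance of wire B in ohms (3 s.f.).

R ∝ ρL/d² with ρ ∝ (1+αΔT), so R_B/R_A = (1 + 12.9/100) × (1 − 19.4/100)⁻² × (1 − 0.0039×41.2)
= 1.129 × 1.539 × 0.8393 = 1.459
R_B = 1.459 × 169 = 247 Ω

247 Ω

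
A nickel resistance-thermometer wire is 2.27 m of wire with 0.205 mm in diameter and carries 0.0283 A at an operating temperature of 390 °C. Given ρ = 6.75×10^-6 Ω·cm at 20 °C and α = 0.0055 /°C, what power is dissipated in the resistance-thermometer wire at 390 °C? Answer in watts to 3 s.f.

0.0113 W

ρ = 6.75×10^-6 Ω·cm = 6.75×10^-8 Ω·m
A = π(d/2)² = π(1.0250e-04 m)² = 3.301e-08 m²
R₍20₎ = ρL/A = (6.75×10^-8)(2.27)/(3.301e-08) = 4.642 Ω
R₍390₎ = R₍20₎(1 + αΔT) = 4.642 × (1 + 0.0055×370) = 14.09 Ω
P = I²R = (0.0283)² × 14.09 = 0.0113 W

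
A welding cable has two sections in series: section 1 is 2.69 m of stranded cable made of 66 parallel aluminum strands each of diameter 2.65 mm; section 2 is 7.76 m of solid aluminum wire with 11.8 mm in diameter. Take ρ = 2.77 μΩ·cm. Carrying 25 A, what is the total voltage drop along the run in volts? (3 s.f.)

ρ = 2.77 μΩ·cm = 2.77×10^-8 Ω·m
Section 1: A_strand = π(1.3250e-03)² = 5.515e-06 m²; R₁ = ρL/(N·A_s) = (2.77×10^-8)(2.69)/(66×5.515e-06) = 2.047×10^-4 Ω
Section 2: A = π(d/2)² = π(5.9000e-03 m)² = 1.094e-04 m²
R₂ = (2.77×10^-8)(7.76)/(1.094e-04) = 0.001966 Ω
R = R₁ + R₂ = 0.00217 Ω
V = IR = 25 × 0.00217 = 0.0543 V

0.0543 V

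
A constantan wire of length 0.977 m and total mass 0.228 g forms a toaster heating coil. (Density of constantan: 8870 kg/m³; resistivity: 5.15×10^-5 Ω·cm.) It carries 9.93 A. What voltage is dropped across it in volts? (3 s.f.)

190 V

ρ = 5.15×10^-5 Ω·cm = 5.15×10^-7 Ω·m
A = m/(density·L) = 2.280×10^-4/(8870×0.977) = 2.6310e-08 m²
R = ρL/A = (5.15×10^-7)(0.977)/(2.6310e-08) = 19.12 Ω
V = IR = 9.93 × 19.12 = 190 V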